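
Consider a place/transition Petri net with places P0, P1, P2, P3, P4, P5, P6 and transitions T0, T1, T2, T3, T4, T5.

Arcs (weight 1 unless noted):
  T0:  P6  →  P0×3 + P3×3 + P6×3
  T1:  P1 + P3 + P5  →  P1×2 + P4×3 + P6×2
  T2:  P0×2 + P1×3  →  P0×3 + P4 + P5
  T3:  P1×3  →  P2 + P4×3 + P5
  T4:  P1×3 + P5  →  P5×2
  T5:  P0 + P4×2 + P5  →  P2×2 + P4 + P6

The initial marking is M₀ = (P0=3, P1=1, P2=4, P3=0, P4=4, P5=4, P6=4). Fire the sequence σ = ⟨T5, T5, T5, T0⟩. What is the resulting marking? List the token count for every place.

step 1: fire T5:  (P0=3, P1=1, P2=4, P3=0, P4=4, P5=4, P6=4) → (P0=2, P1=1, P2=6, P3=0, P4=3, P5=3, P6=5)
step 2: fire T5:  (P0=2, P1=1, P2=6, P3=0, P4=3, P5=3, P6=5) → (P0=1, P1=1, P2=8, P3=0, P4=2, P5=2, P6=6)
step 3: fire T5:  (P0=1, P1=1, P2=8, P3=0, P4=2, P5=2, P6=6) → (P0=0, P1=1, P2=10, P3=0, P4=1, P5=1, P6=7)
step 4: fire T0:  (P0=0, P1=1, P2=10, P3=0, P4=1, P5=1, P6=7) → (P0=3, P1=1, P2=10, P3=3, P4=1, P5=1, P6=9)

(P0=3, P1=1, P2=10, P3=3, P4=1, P5=1, P6=9)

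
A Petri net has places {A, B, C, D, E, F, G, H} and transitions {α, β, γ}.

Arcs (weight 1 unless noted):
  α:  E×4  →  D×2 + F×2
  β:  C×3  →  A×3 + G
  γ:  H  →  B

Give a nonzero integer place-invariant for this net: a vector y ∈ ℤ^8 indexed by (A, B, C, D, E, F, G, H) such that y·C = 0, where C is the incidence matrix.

y = (A:1, B:0, C:1, D:0, E:0, F:0, G:0, H:0)

Incidence matrix C (rows=places, cols=transitions):
        α    β    γ
    A   0    3    0
    B   0    0    1
    C   0   -3    0
    D   2    0    0
    E  -4    0    0
    F   2    0    0
    G   0    1    0
    H   0    0   -1

Candidate y = [1, 0, 1, 0, 0, 0, 0, 0]; check y·C column-wise:
  col α: 1·0 + 1·0 + 0·2 + 0·-4 + 0·2 = 0
  col β: 1·3 + 1·-3 + 0·1 = 0
  col γ: 1·0 + 0·1 + 1·0 + 0·-1 = 0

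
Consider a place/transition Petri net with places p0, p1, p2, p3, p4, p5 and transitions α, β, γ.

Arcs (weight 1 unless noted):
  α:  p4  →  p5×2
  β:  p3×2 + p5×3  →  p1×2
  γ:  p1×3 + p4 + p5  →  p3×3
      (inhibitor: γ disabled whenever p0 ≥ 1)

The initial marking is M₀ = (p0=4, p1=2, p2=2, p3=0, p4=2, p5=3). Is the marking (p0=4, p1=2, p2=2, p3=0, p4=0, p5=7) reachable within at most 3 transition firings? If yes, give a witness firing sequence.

YES — reachable via ⟨α, α⟩ (2 firings)

step 1: fire α:  (p0=4, p1=2, p2=2, p3=0, p4=2, p5=3) → (p0=4, p1=2, p2=2, p3=0, p4=1, p5=5)
step 2: fire α:  (p0=4, p1=2, p2=2, p3=0, p4=1, p5=5) → (p0=4, p1=2, p2=2, p3=0, p4=0, p5=7)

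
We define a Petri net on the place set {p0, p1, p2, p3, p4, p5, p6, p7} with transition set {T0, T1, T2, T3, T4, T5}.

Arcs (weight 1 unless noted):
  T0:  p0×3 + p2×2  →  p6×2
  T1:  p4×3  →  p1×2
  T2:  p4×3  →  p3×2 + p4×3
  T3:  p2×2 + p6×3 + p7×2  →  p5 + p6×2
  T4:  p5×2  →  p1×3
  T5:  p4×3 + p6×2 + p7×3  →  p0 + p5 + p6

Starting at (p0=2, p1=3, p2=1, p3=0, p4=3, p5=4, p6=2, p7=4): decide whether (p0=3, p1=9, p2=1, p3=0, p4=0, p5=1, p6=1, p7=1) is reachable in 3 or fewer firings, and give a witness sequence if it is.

YES — reachable via ⟨T4, T4, T5⟩ (3 firings)

step 1: fire T4:  (p0=2, p1=3, p2=1, p3=0, p4=3, p5=4, p6=2, p7=4) → (p0=2, p1=6, p2=1, p3=0, p4=3, p5=2, p6=2, p7=4)
step 2: fire T4:  (p0=2, p1=6, p2=1, p3=0, p4=3, p5=2, p6=2, p7=4) → (p0=2, p1=9, p2=1, p3=0, p4=3, p5=0, p6=2, p7=4)
step 3: fire T5:  (p0=2, p1=9, p2=1, p3=0, p4=3, p5=0, p6=2, p7=4) → (p0=3, p1=9, p2=1, p3=0, p4=0, p5=1, p6=1, p7=1)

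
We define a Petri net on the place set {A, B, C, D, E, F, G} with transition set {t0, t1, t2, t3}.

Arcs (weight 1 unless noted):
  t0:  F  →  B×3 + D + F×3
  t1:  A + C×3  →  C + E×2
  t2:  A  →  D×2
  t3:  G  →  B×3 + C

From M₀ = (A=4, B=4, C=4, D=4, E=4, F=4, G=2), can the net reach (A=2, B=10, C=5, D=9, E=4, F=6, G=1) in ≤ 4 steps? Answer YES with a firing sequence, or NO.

step 1: fire t0:  (A=4, B=4, C=4, D=4, E=4, F=4, G=2) → (A=4, B=7, C=4, D=5, E=4, F=6, G=2)
step 2: fire t2:  (A=4, B=7, C=4, D=5, E=4, F=6, G=2) → (A=3, B=7, C=4, D=7, E=4, F=6, G=2)
step 3: fire t2:  (A=3, B=7, C=4, D=7, E=4, F=6, G=2) → (A=2, B=7, C=4, D=9, E=4, F=6, G=2)
step 4: fire t3:  (A=2, B=7, C=4, D=9, E=4, F=6, G=2) → (A=2, B=10, C=5, D=9, E=4, F=6, G=1)

YES — reachable via ⟨t0, t2, t2, t3⟩ (4 firings)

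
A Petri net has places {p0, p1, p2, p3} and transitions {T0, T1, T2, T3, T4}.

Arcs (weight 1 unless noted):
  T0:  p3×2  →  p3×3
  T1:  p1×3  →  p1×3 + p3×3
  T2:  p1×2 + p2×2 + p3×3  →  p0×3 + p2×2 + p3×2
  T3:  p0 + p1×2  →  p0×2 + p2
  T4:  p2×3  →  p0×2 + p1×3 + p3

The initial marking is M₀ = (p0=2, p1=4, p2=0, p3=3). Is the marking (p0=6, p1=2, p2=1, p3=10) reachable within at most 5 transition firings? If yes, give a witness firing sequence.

NO — not reachable within 5 firings

depth 0: 1 marking
depth 1: 4 markings reached so far
depth 2: 10 markings reached so far
depth 3: 18 markings reached so far
depth 4: 27 markings reached so far
depth 5: 36 markings reached so far
target is not among the 36 markings reachable within 5 steps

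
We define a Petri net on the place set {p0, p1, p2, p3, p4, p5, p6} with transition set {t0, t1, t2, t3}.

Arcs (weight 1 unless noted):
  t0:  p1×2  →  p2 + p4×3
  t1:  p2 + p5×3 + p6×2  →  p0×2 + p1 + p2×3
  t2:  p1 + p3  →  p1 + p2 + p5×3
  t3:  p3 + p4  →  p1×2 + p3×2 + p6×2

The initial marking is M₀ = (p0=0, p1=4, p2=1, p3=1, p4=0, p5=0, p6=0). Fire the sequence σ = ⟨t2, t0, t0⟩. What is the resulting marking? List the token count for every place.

(p0=0, p1=0, p2=4, p3=0, p4=6, p5=3, p6=0)

step 1: fire t2:  (p0=0, p1=4, p2=1, p3=1, p4=0, p5=0, p6=0) → (p0=0, p1=4, p2=2, p3=0, p4=0, p5=3, p6=0)
step 2: fire t0:  (p0=0, p1=4, p2=2, p3=0, p4=0, p5=3, p6=0) → (p0=0, p1=2, p2=3, p3=0, p4=3, p5=3, p6=0)
step 3: fire t0:  (p0=0, p1=2, p2=3, p3=0, p4=3, p5=3, p6=0) → (p0=0, p1=0, p2=4, p3=0, p4=6, p5=3, p6=0)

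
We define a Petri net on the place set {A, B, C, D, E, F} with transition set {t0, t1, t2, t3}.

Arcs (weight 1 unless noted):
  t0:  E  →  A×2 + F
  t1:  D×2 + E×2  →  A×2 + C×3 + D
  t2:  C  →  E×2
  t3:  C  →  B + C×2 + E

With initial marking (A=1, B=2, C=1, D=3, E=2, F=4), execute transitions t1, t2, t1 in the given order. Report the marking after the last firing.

(A=5, B=2, C=6, D=1, E=0, F=4)

step 1: fire t1:  (A=1, B=2, C=1, D=3, E=2, F=4) → (A=3, B=2, C=4, D=2, E=0, F=4)
step 2: fire t2:  (A=3, B=2, C=4, D=2, E=0, F=4) → (A=3, B=2, C=3, D=2, E=2, F=4)
step 3: fire t1:  (A=3, B=2, C=3, D=2, E=2, F=4) → (A=5, B=2, C=6, D=1, E=0, F=4)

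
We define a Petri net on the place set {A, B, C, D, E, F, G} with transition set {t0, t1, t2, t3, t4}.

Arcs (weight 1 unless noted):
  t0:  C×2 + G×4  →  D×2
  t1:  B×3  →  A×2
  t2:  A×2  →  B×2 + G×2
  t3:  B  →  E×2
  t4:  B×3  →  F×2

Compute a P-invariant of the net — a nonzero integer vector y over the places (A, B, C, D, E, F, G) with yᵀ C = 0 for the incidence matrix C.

y = (A:0, B:0, C:1, D:1, E:0, F:0, G:0)

Incidence matrix C (rows=places, cols=transitions):
       t0   t1   t2   t3   t4
    A   0    2   -2    0    0
    B   0   -3    2   -1   -3
    C  -2    0    0    0    0
    D   2    0    0    0    0
    E   0    0    0    2    0
    F   0    0    0    0    2
    G  -4    0    2    0    0

Candidate y = [0, 0, 1, 1, 0, 0, 0]; check y·C column-wise:
  col t0: 1·-2 + 1·2 + 0·-4 = 0
  col t1: 0·2 + 0·-3 + 1·0 + 1·0 = 0
  col t2: 0·-2 + 0·2 + 1·0 + 1·0 + 0·2 = 0
  col t3: 0·-1 + 1·0 + 1·0 + 0·2 = 0
  col t4: 0·-3 + 1·0 + 1·0 + 0·2 = 0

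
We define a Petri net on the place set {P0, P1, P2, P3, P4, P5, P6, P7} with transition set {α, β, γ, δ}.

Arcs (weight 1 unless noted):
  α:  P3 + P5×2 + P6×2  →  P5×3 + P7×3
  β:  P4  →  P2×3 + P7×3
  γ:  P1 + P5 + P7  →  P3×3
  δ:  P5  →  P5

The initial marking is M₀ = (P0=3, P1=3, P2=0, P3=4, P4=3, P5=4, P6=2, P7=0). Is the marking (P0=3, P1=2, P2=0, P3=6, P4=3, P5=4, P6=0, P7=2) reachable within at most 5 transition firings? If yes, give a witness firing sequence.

YES — reachable via ⟨α, γ⟩ (2 firings)

step 1: fire α:  (P0=3, P1=3, P2=0, P3=4, P4=3, P5=4, P6=2, P7=0) → (P0=3, P1=3, P2=0, P3=3, P4=3, P5=5, P6=0, P7=3)
step 2: fire γ:  (P0=3, P1=3, P2=0, P3=3, P4=3, P5=5, P6=0, P7=3) → (P0=3, P1=2, P2=0, P3=6, P4=3, P5=4, P6=0, P7=2)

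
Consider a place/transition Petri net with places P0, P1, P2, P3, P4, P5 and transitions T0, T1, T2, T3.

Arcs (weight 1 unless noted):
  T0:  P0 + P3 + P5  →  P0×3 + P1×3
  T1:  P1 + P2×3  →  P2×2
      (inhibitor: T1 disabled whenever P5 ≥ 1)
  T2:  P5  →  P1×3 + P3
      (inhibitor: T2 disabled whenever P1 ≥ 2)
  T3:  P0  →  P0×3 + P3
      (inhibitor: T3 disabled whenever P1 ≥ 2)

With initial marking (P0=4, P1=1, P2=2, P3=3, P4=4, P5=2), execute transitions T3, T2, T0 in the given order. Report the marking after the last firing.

step 1: fire T3:  (P0=4, P1=1, P2=2, P3=3, P4=4, P5=2) → (P0=6, P1=1, P2=2, P3=4, P4=4, P5=2)
step 2: fire T2:  (P0=6, P1=1, P2=2, P3=4, P4=4, P5=2) → (P0=6, P1=4, P2=2, P3=5, P4=4, P5=1)
step 3: fire T0:  (P0=6, P1=4, P2=2, P3=5, P4=4, P5=1) → (P0=8, P1=7, P2=2, P3=4, P4=4, P5=0)

(P0=8, P1=7, P2=2, P3=4, P4=4, P5=0)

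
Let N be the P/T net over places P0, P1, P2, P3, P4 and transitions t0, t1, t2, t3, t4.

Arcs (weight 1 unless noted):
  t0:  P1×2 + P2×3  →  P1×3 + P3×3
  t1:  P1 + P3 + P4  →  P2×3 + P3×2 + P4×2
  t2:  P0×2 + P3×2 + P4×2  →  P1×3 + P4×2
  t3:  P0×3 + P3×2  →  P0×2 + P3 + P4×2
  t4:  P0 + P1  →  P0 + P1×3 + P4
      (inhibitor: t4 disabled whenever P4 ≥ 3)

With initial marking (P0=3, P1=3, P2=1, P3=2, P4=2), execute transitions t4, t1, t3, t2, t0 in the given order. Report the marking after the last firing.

(P0=0, P1=8, P2=1, P3=3, P4=6)

step 1: fire t4:  (P0=3, P1=3, P2=1, P3=2, P4=2) → (P0=3, P1=5, P2=1, P3=2, P4=3)
step 2: fire t1:  (P0=3, P1=5, P2=1, P3=2, P4=3) → (P0=3, P1=4, P2=4, P3=3, P4=4)
step 3: fire t3:  (P0=3, P1=4, P2=4, P3=3, P4=4) → (P0=2, P1=4, P2=4, P3=2, P4=6)
step 4: fire t2:  (P0=2, P1=4, P2=4, P3=2, P4=6) → (P0=0, P1=7, P2=4, P3=0, P4=6)
step 5: fire t0:  (P0=0, P1=7, P2=4, P3=0, P4=6) → (P0=0, P1=8, P2=1, P3=3, P4=6)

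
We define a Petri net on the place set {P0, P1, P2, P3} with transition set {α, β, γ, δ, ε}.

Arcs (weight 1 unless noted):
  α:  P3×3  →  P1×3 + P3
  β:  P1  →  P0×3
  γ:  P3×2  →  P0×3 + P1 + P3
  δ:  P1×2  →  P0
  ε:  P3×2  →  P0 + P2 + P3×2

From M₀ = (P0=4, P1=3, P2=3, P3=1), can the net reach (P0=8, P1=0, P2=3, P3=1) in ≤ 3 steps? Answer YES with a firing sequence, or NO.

step 1: fire β:  (P0=4, P1=3, P2=3, P3=1) → (P0=7, P1=2, P2=3, P3=1)
step 2: fire δ:  (P0=7, P1=2, P2=3, P3=1) → (P0=8, P1=0, P2=3, P3=1)

YES — reachable via ⟨β, δ⟩ (2 firings)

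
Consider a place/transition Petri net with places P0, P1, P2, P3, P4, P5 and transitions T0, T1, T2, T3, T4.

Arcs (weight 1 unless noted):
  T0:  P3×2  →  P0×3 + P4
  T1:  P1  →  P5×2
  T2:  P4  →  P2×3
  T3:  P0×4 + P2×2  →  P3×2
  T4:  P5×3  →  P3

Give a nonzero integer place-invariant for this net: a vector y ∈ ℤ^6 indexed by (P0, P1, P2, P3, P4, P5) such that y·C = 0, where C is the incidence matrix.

y = (P0:1, P1:2, P2:1, P3:3, P4:3, P5:1)

Incidence matrix C (rows=places, cols=transitions):
       T0   T1   T2   T3   T4
   P0   3    0    0   -4    0
   P1   0   -1    0    0    0
   P2   0    0    3   -2    0
   P3  -2    0    0    2    1
   P4   1    0   -1    0    0
   P5   0    2    0    0   -3

Candidate y = [1, 2, 1, 3, 3, 1]; check y·C column-wise:
  col T0: 1·3 + 2·0 + 1·0 + 3·-2 + 3·1 + 1·0 = 0
  col T1: 1·0 + 2·-1 + 1·0 + 3·0 + 3·0 + 1·2 = 0
  col T2: 1·0 + 2·0 + 1·3 + 3·0 + 3·-1 + 1·0 = 0
  col T3: 1·-4 + 2·0 + 1·-2 + 3·2 + 3·0 + 1·0 = 0
  col T4: 1·0 + 2·0 + 1·0 + 3·1 + 3·0 + 1·-3 = 0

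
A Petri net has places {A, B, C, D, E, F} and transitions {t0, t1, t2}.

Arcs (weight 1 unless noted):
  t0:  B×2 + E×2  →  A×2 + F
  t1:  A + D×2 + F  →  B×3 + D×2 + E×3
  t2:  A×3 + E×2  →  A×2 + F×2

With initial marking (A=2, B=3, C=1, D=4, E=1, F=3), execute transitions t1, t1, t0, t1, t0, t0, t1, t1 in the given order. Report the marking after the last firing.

step 1: fire t1:  (A=2, B=3, C=1, D=4, E=1, F=3) → (A=1, B=6, C=1, D=4, E=4, F=2)
step 2: fire t1:  (A=1, B=6, C=1, D=4, E=4, F=2) → (A=0, B=9, C=1, D=4, E=7, F=1)
step 3: fire t0:  (A=0, B=9, C=1, D=4, E=7, F=1) → (A=2, B=7, C=1, D=4, E=5, F=2)
step 4: fire t1:  (A=2, B=7, C=1, D=4, E=5, F=2) → (A=1, B=10, C=1, D=4, E=8, F=1)
step 5: fire t0:  (A=1, B=10, C=1, D=4, E=8, F=1) → (A=3, B=8, C=1, D=4, E=6, F=2)
step 6: fire t0:  (A=3, B=8, C=1, D=4, E=6, F=2) → (A=5, B=6, C=1, D=4, E=4, F=3)
step 7: fire t1:  (A=5, B=6, C=1, D=4, E=4, F=3) → (A=4, B=9, C=1, D=4, E=7, F=2)
step 8: fire t1:  (A=4, B=9, C=1, D=4, E=7, F=2) → (A=3, B=12, C=1, D=4, E=10, F=1)

(A=3, B=12, C=1, D=4, E=10, F=1)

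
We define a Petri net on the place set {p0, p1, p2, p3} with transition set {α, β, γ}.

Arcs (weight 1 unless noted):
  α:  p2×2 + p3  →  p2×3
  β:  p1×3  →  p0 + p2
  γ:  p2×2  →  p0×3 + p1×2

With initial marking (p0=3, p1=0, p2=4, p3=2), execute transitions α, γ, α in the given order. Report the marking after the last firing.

(p0=6, p1=2, p2=4, p3=0)

step 1: fire α:  (p0=3, p1=0, p2=4, p3=2) → (p0=3, p1=0, p2=5, p3=1)
step 2: fire γ:  (p0=3, p1=0, p2=5, p3=1) → (p0=6, p1=2, p2=3, p3=1)
step 3: fire α:  (p0=6, p1=2, p2=3, p3=1) → (p0=6, p1=2, p2=4, p3=0)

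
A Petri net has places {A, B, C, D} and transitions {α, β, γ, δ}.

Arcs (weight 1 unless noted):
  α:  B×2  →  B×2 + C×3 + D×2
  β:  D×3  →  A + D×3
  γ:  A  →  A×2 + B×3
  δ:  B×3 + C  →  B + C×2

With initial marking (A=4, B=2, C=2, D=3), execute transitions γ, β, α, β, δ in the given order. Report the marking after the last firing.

(A=7, B=3, C=6, D=5)

step 1: fire γ:  (A=4, B=2, C=2, D=3) → (A=5, B=5, C=2, D=3)
step 2: fire β:  (A=5, B=5, C=2, D=3) → (A=6, B=5, C=2, D=3)
step 3: fire α:  (A=6, B=5, C=2, D=3) → (A=6, B=5, C=5, D=5)
step 4: fire β:  (A=6, B=5, C=5, D=5) → (A=7, B=5, C=5, D=5)
step 5: fire δ:  (A=7, B=5, C=5, D=5) → (A=7, B=3, C=6, D=5)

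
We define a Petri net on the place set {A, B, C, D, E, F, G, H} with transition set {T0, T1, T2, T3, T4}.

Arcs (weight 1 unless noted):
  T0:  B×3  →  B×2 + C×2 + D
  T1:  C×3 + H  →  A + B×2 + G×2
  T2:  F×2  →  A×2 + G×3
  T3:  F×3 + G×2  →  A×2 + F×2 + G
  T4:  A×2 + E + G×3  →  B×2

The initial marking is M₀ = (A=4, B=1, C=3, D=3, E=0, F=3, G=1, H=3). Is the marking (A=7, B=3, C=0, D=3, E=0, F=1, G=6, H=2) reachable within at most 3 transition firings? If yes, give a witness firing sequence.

step 1: fire T1:  (A=4, B=1, C=3, D=3, E=0, F=3, G=1, H=3) → (A=5, B=3, C=0, D=3, E=0, F=3, G=3, H=2)
step 2: fire T2:  (A=5, B=3, C=0, D=3, E=0, F=3, G=3, H=2) → (A=7, B=3, C=0, D=3, E=0, F=1, G=6, H=2)

YES — reachable via ⟨T1, T2⟩ (2 firings)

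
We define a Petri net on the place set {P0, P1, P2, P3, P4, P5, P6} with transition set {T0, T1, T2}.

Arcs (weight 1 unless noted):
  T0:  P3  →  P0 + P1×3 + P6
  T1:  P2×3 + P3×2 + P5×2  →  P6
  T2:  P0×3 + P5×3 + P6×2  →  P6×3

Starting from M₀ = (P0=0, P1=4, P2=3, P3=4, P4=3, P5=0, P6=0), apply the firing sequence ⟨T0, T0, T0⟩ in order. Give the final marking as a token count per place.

(P0=3, P1=13, P2=3, P3=1, P4=3, P5=0, P6=3)

step 1: fire T0:  (P0=0, P1=4, P2=3, P3=4, P4=3, P5=0, P6=0) → (P0=1, P1=7, P2=3, P3=3, P4=3, P5=0, P6=1)
step 2: fire T0:  (P0=1, P1=7, P2=3, P3=3, P4=3, P5=0, P6=1) → (P0=2, P1=10, P2=3, P3=2, P4=3, P5=0, P6=2)
step 3: fire T0:  (P0=2, P1=10, P2=3, P3=2, P4=3, P5=0, P6=2) → (P0=3, P1=13, P2=3, P3=1, P4=3, P5=0, P6=3)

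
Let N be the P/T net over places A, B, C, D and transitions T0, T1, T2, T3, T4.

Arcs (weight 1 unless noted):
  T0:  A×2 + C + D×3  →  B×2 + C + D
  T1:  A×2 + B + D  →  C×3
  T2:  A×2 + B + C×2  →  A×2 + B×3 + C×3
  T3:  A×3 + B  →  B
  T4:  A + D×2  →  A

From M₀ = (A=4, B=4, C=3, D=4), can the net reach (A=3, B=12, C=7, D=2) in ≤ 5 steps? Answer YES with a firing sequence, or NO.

depth 0: 1 marking
depth 1: 6 markings reached so far
depth 2: 17 markings reached so far
depth 3: 30 markings reached so far
depth 4: 43 markings reached so far
depth 5: 56 markings reached so far
target is not among the 56 markings reachable within 5 steps

NO — not reachable within 5 firings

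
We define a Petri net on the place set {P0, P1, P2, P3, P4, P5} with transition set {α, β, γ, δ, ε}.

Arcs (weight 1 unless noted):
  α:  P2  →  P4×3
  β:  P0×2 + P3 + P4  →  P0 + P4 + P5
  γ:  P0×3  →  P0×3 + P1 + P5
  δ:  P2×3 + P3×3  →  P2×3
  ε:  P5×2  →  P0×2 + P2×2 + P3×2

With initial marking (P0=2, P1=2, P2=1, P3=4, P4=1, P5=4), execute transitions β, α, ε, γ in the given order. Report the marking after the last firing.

step 1: fire β:  (P0=2, P1=2, P2=1, P3=4, P4=1, P5=4) → (P0=1, P1=2, P2=1, P3=3, P4=1, P5=5)
step 2: fire α:  (P0=1, P1=2, P2=1, P3=3, P4=1, P5=5) → (P0=1, P1=2, P2=0, P3=3, P4=4, P5=5)
step 3: fire ε:  (P0=1, P1=2, P2=0, P3=3, P4=4, P5=5) → (P0=3, P1=2, P2=2, P3=5, P4=4, P5=3)
step 4: fire γ:  (P0=3, P1=2, P2=2, P3=5, P4=4, P5=3) → (P0=3, P1=3, P2=2, P3=5, P4=4, P5=4)

(P0=3, P1=3, P2=2, P3=5, P4=4, P5=4)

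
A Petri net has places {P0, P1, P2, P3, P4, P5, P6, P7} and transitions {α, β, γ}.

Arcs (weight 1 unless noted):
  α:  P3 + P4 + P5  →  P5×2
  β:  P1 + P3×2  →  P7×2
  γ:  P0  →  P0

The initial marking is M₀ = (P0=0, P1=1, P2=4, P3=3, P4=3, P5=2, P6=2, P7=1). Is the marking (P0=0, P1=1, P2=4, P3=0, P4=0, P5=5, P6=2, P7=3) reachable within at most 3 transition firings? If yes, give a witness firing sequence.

depth 0: 1 marking
depth 1: 3 markings reached so far
depth 2: 5 markings reached so far
depth 3: 6 markings reached so far
target is not among the 6 markings reachable within 3 steps

NO — not reachable within 3 firings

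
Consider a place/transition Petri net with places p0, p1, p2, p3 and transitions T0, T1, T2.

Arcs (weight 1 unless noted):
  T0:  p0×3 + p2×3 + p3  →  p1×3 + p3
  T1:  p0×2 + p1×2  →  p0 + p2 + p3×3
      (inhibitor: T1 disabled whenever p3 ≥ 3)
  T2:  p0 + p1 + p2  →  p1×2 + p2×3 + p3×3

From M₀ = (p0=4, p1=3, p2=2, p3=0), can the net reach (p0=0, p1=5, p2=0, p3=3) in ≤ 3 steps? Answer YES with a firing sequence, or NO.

depth 0: 1 marking
depth 1: 3 markings reached so far
depth 2: 7 markings reached so far
depth 3: 9 markings reached so far
target is not among the 9 markings reachable within 3 steps

NO — not reachable within 3 firings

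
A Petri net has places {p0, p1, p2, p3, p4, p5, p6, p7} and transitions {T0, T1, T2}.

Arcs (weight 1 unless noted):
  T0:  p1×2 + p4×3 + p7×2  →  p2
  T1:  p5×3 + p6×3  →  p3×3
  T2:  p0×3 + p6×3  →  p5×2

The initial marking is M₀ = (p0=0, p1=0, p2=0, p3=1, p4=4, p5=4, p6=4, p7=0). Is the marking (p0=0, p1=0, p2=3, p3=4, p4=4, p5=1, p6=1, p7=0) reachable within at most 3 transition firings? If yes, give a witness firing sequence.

NO — not reachable within 3 firings

depth 0: 1 marking
depth 1: 2 markings reached so far
depth 2: 2 markings reached so far
(frontier empty at depth 2; search complete)
target is not among the 2 markings reachable within 3 steps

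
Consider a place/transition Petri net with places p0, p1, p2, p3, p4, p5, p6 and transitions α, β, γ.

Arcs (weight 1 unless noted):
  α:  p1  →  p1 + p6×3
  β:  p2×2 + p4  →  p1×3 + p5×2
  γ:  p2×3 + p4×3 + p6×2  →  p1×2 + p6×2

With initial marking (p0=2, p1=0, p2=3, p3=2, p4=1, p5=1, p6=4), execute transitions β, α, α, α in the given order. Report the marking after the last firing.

step 1: fire β:  (p0=2, p1=0, p2=3, p3=2, p4=1, p5=1, p6=4) → (p0=2, p1=3, p2=1, p3=2, p4=0, p5=3, p6=4)
step 2: fire α:  (p0=2, p1=3, p2=1, p3=2, p4=0, p5=3, p6=4) → (p0=2, p1=3, p2=1, p3=2, p4=0, p5=3, p6=7)
step 3: fire α:  (p0=2, p1=3, p2=1, p3=2, p4=0, p5=3, p6=7) → (p0=2, p1=3, p2=1, p3=2, p4=0, p5=3, p6=10)
step 4: fire α:  (p0=2, p1=3, p2=1, p3=2, p4=0, p5=3, p6=10) → (p0=2, p1=3, p2=1, p3=2, p4=0, p5=3, p6=13)

(p0=2, p1=3, p2=1, p3=2, p4=0, p5=3, p6=13)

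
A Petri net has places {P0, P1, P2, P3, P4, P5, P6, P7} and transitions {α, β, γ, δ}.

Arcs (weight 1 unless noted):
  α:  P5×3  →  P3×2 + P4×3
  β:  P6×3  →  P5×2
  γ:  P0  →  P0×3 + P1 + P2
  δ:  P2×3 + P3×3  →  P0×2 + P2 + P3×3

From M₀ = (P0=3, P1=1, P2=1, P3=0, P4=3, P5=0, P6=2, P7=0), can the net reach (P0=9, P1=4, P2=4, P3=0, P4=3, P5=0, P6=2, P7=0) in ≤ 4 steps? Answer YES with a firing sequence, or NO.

YES — reachable via ⟨γ, γ, γ⟩ (3 firings)

step 1: fire γ:  (P0=3, P1=1, P2=1, P3=0, P4=3, P5=0, P6=2, P7=0) → (P0=5, P1=2, P2=2, P3=0, P4=3, P5=0, P6=2, P7=0)
step 2: fire γ:  (P0=5, P1=2, P2=2, P3=0, P4=3, P5=0, P6=2, P7=0) → (P0=7, P1=3, P2=3, P3=0, P4=3, P5=0, P6=2, P7=0)
step 3: fire γ:  (P0=7, P1=3, P2=3, P3=0, P4=3, P5=0, P6=2, P7=0) → (P0=9, P1=4, P2=4, P3=0, P4=3, P5=0, P6=2, P7=0)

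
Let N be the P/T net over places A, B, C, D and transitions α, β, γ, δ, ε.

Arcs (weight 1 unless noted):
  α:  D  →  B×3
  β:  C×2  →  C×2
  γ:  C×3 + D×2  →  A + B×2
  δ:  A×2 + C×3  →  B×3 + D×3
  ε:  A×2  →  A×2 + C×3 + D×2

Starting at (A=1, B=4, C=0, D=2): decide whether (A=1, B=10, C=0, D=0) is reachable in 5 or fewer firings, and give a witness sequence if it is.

YES — reachable via ⟨α, α⟩ (2 firings)

step 1: fire α:  (A=1, B=4, C=0, D=2) → (A=1, B=7, C=0, D=1)
step 2: fire α:  (A=1, B=7, C=0, D=1) → (A=1, B=10, C=0, D=0)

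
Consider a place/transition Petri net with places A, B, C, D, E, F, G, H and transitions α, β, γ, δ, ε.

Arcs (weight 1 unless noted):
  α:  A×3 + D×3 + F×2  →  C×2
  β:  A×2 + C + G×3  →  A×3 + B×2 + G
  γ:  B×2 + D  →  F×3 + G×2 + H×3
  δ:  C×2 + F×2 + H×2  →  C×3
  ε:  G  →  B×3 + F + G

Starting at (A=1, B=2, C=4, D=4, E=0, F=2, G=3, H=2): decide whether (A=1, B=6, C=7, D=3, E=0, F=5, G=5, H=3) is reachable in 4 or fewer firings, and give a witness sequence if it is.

NO — not reachable within 4 firings

depth 0: 1 marking
depth 1: 4 markings reached so far
depth 2: 8 markings reached so far
depth 3: 14 markings reached so far
depth 4: 21 markings reached so far
target is not among the 21 markings reachable within 4 steps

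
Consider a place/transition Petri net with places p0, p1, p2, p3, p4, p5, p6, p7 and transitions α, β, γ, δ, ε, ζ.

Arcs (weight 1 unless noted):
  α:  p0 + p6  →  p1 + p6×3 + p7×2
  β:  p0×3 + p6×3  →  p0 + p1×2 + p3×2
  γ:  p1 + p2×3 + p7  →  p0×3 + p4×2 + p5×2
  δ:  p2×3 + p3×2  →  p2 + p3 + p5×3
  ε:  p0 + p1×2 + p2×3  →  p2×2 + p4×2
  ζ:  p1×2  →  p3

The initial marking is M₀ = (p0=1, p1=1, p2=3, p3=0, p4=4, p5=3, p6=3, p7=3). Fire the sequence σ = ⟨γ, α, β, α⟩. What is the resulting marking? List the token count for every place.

(p0=0, p1=4, p2=0, p3=2, p4=6, p5=5, p6=4, p7=6)

step 1: fire γ:  (p0=1, p1=1, p2=3, p3=0, p4=4, p5=3, p6=3, p7=3) → (p0=4, p1=0, p2=0, p3=0, p4=6, p5=5, p6=3, p7=2)
step 2: fire α:  (p0=4, p1=0, p2=0, p3=0, p4=6, p5=5, p6=3, p7=2) → (p0=3, p1=1, p2=0, p3=0, p4=6, p5=5, p6=5, p7=4)
step 3: fire β:  (p0=3, p1=1, p2=0, p3=0, p4=6, p5=5, p6=5, p7=4) → (p0=1, p1=3, p2=0, p3=2, p4=6, p5=5, p6=2, p7=4)
step 4: fire α:  (p0=1, p1=3, p2=0, p3=2, p4=6, p5=5, p6=2, p7=4) → (p0=0, p1=4, p2=0, p3=2, p4=6, p5=5, p6=4, p7=6)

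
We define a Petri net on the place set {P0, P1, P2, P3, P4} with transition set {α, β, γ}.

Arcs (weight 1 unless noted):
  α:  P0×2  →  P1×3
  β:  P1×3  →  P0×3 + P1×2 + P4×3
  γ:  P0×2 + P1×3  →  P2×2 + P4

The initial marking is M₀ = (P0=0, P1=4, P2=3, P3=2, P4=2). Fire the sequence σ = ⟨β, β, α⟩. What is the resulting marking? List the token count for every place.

step 1: fire β:  (P0=0, P1=4, P2=3, P3=2, P4=2) → (P0=3, P1=3, P2=3, P3=2, P4=5)
step 2: fire β:  (P0=3, P1=3, P2=3, P3=2, P4=5) → (P0=6, P1=2, P2=3, P3=2, P4=8)
step 3: fire α:  (P0=6, P1=2, P2=3, P3=2, P4=8) → (P0=4, P1=5, P2=3, P3=2, P4=8)

(P0=4, P1=5, P2=3, P3=2, P4=8)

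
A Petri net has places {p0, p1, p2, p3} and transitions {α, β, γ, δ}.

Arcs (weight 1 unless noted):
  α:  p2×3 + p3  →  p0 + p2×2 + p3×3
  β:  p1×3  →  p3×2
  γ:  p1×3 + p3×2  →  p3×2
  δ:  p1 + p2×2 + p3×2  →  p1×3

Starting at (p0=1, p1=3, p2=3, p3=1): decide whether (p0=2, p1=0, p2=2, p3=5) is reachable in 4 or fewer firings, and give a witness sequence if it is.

YES — reachable via ⟨α, β⟩ (2 firings)

step 1: fire α:  (p0=1, p1=3, p2=3, p3=1) → (p0=2, p1=3, p2=2, p3=3)
step 2: fire β:  (p0=2, p1=3, p2=2, p3=3) → (p0=2, p1=0, p2=2, p3=5)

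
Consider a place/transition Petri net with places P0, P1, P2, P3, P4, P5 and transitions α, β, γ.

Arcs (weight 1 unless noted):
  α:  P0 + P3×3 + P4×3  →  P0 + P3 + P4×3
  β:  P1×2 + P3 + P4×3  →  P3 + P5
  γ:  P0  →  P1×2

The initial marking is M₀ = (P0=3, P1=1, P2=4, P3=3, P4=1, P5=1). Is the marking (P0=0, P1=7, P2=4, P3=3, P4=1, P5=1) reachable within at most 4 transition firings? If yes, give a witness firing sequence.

step 1: fire γ:  (P0=3, P1=1, P2=4, P3=3, P4=1, P5=1) → (P0=2, P1=3, P2=4, P3=3, P4=1, P5=1)
step 2: fire γ:  (P0=2, P1=3, P2=4, P3=3, P4=1, P5=1) → (P0=1, P1=5, P2=4, P3=3, P4=1, P5=1)
step 3: fire γ:  (P0=1, P1=5, P2=4, P3=3, P4=1, P5=1) → (P0=0, P1=7, P2=4, P3=3, P4=1, P5=1)

YES — reachable via ⟨γ, γ, γ⟩ (3 firings)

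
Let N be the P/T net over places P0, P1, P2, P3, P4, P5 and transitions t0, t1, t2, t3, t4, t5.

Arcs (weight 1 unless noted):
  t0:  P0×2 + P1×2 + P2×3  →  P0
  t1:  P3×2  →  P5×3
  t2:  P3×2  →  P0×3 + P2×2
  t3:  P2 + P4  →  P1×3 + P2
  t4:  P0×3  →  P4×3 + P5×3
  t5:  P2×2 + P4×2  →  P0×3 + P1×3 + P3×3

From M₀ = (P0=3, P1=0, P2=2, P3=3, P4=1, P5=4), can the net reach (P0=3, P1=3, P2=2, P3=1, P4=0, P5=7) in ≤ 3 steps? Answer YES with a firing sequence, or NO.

step 1: fire t1:  (P0=3, P1=0, P2=2, P3=3, P4=1, P5=4) → (P0=3, P1=0, P2=2, P3=1, P4=1, P5=7)
step 2: fire t3:  (P0=3, P1=0, P2=2, P3=1, P4=1, P5=7) → (P0=3, P1=3, P2=2, P3=1, P4=0, P5=7)

YES — reachable via ⟨t1, t3⟩ (2 firings)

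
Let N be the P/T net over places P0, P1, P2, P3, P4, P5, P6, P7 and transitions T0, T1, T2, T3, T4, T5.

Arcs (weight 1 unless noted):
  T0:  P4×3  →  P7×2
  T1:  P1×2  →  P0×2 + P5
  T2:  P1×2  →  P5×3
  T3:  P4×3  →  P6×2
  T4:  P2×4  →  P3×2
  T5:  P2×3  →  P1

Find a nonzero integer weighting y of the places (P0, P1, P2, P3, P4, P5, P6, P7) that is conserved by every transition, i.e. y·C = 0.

y = (P0:2, P1:3, P2:1, P3:2, P4:0, P5:2, P6:0, P7:0)

Incidence matrix C (rows=places, cols=transitions):
       T0   T1   T2   T3   T4   T5
   P0   0    2    0    0    0    0
   P1   0   -2   -2    0    0    1
   P2   0    0    0    0   -4   -3
   P3   0    0    0    0    2    0
   P4  -3    0    0   -3    0    0
   P5   0    1    3    0    0    0
   P6   0    0    0    2    0    0
   P7   2    0    0    0    0    0

Candidate y = [2, 3, 1, 2, 0, 2, 0, 0]; check y·C column-wise:
  col T0: 2·0 + 3·0 + 1·0 + 2·0 + 0·-3 + 2·0 + 0·2 = 0
  col T1: 2·2 + 3·-2 + 1·0 + 2·0 + 2·1 = 0
  col T2: 2·0 + 3·-2 + 1·0 + 2·0 + 2·3 = 0
  col T3: 2·0 + 3·0 + 1·0 + 2·0 + 0·-3 + 2·0 + 0·2 = 0
  col T4: 2·0 + 3·0 + 1·-4 + 2·2 + 2·0 = 0
  col T5: 2·0 + 3·1 + 1·-3 + 2·0 + 2·0 = 0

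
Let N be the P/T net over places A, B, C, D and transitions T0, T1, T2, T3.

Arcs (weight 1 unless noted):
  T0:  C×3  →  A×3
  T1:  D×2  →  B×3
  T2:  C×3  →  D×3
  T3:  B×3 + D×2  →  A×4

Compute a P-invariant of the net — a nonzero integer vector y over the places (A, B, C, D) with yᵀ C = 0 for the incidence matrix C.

y = (A:3, B:2, C:3, D:3)

Incidence matrix C (rows=places, cols=transitions):
       T0   T1   T2   T3
    A   3    0    0    4
    B   0    3    0   -3
    C  -3    0   -3    0
    D   0   -2    3   -2

Candidate y = [3, 2, 3, 3]; check y·C column-wise:
  col T0: 3·3 + 2·0 + 3·-3 + 3·0 = 0
  col T1: 3·0 + 2·3 + 3·0 + 3·-2 = 0
  col T2: 3·0 + 2·0 + 3·-3 + 3·3 = 0
  col T3: 3·4 + 2·-3 + 3·0 + 3·-2 = 0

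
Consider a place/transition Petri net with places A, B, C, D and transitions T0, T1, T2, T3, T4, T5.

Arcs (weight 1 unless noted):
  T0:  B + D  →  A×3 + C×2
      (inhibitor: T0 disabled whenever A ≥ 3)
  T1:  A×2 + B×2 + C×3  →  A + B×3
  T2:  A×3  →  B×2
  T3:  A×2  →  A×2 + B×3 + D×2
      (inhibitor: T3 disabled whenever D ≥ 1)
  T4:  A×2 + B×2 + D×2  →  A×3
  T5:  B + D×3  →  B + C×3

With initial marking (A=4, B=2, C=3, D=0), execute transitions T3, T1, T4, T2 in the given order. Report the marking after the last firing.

step 1: fire T3:  (A=4, B=2, C=3, D=0) → (A=4, B=5, C=3, D=2)
step 2: fire T1:  (A=4, B=5, C=3, D=2) → (A=3, B=6, C=0, D=2)
step 3: fire T4:  (A=3, B=6, C=0, D=2) → (A=4, B=4, C=0, D=0)
step 4: fire T2:  (A=4, B=4, C=0, D=0) → (A=1, B=6, C=0, D=0)

(A=1, B=6, C=0, D=0)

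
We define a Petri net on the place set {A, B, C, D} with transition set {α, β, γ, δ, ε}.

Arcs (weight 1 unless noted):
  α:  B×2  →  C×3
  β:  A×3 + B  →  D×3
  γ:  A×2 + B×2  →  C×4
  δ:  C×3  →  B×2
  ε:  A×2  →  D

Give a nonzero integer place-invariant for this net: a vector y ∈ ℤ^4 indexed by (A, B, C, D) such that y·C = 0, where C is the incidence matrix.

Incidence matrix C (rows=places, cols=transitions):
        α    β    γ    δ    ε
    A   0   -3   -2    0   -2
    B  -2   -1   -2    2    0
    C   3    0    4   -3    0
    D   0    3    0    0    1

Candidate y = [1, 3, 2, 2]; check y·C column-wise:
  col α: 1·0 + 3·-2 + 2·3 + 2·0 = 0
  col β: 1·-3 + 3·-1 + 2·0 + 2·3 = 0
  col γ: 1·-2 + 3·-2 + 2·4 + 2·0 = 0
  col δ: 1·0 + 3·2 + 2·-3 + 2·0 = 0
  col ε: 1·-2 + 3·0 + 2·0 + 2·1 = 0

y = (A:1, B:3, C:2, D:2)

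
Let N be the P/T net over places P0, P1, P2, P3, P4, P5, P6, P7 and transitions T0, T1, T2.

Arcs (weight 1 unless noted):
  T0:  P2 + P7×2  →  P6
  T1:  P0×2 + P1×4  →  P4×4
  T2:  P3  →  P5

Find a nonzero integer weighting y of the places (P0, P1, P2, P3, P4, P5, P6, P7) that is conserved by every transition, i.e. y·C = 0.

Incidence matrix C (rows=places, cols=transitions):
       T0   T1   T2
   P0   0   -2    0
   P1   0   -4    0
   P2  -1    0    0
   P3   0    0   -1
   P4   0    4    0
   P5   0    0    1
   P6   1    0    0
   P7  -2    0    0

Candidate y = [2, -1, 0, 0, 0, 0, 0, 0]; check y·C column-wise:
  col T0: 2·0 + -1·0 + 0·-1 + 0·1 + 0·-2 = 0
  col T1: 2·-2 + -1·-4 + 0·4 = 0
  col T2: 2·0 + -1·0 + 0·-1 + 0·1 = 0

y = (P0:2, P1:-1, P2:0, P3:0, P4:0, P5:0, P6:0, P7:0)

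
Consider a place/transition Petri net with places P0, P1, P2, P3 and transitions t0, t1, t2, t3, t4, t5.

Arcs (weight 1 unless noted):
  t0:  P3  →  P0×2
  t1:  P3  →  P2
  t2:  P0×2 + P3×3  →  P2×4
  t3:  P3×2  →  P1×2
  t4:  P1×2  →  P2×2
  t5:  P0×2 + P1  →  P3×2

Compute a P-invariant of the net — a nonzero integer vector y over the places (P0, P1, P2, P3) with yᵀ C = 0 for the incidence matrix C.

Incidence matrix C (rows=places, cols=transitions):
       t0   t1   t2   t3   t4   t5
   P0   2    0   -2    0    0   -2
   P1   0    0    0    2   -2   -1
   P2   0    1    4    0    2    0
   P3  -1   -1   -3   -2    0    2

Candidate y = [1, 2, 2, 2]; check y·C column-wise:
  col t0: 1·2 + 2·0 + 2·0 + 2·-1 = 0
  col t1: 1·0 + 2·0 + 2·1 + 2·-1 = 0
  col t2: 1·-2 + 2·0 + 2·4 + 2·-3 = 0
  col t3: 1·0 + 2·2 + 2·0 + 2·-2 = 0
  col t4: 1·0 + 2·-2 + 2·2 + 2·0 = 0
  col t5: 1·-2 + 2·-1 + 2·0 + 2·2 = 0

y = (P0:1, P1:2, P2:2, P3:2)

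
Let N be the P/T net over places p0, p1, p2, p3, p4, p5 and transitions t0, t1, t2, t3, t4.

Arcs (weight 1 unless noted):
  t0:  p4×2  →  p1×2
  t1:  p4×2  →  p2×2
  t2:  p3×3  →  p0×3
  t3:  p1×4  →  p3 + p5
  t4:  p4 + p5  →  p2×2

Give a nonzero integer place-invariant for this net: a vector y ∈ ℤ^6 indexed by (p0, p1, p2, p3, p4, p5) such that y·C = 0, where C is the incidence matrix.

y = (p0:3, p1:1, p2:1, p3:3, p4:1, p5:1)

Incidence matrix C (rows=places, cols=transitions):
       t0   t1   t2   t3   t4
   p0   0    0    3    0    0
   p1   2    0    0   -4    0
   p2   0    2    0    0    2
   p3   0    0   -3    1    0
   p4  -2   -2    0    0   -1
   p5   0    0    0    1   -1

Candidate y = [3, 1, 1, 3, 1, 1]; check y·C column-wise:
  col t0: 3·0 + 1·2 + 1·0 + 3·0 + 1·-2 + 1·0 = 0
  col t1: 3·0 + 1·0 + 1·2 + 3·0 + 1·-2 + 1·0 = 0
  col t2: 3·3 + 1·0 + 1·0 + 3·-3 + 1·0 + 1·0 = 0
  col t3: 3·0 + 1·-4 + 1·0 + 3·1 + 1·0 + 1·1 = 0
  col t4: 3·0 + 1·0 + 1·2 + 3·0 + 1·-1 + 1·-1 = 0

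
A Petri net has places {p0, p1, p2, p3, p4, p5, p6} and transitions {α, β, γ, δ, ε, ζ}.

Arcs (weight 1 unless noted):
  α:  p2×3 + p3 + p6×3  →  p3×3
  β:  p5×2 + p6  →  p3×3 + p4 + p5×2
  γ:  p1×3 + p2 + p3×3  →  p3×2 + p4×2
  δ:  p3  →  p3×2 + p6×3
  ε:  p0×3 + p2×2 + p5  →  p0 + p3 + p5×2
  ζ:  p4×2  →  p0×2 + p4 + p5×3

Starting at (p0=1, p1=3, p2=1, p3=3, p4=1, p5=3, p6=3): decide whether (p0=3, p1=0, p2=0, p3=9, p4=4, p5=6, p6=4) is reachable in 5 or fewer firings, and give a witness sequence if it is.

step 1: fire β:  (p0=1, p1=3, p2=1, p3=3, p4=1, p5=3, p6=3) → (p0=1, p1=3, p2=1, p3=6, p4=2, p5=3, p6=2)
step 2: fire β:  (p0=1, p1=3, p2=1, p3=6, p4=2, p5=3, p6=2) → (p0=1, p1=3, p2=1, p3=9, p4=3, p5=3, p6=1)
step 3: fire γ:  (p0=1, p1=3, p2=1, p3=9, p4=3, p5=3, p6=1) → (p0=1, p1=0, p2=0, p3=8, p4=5, p5=3, p6=1)
step 4: fire δ:  (p0=1, p1=0, p2=0, p3=8, p4=5, p5=3, p6=1) → (p0=1, p1=0, p2=0, p3=9, p4=5, p5=3, p6=4)
step 5: fire ζ:  (p0=1, p1=0, p2=0, p3=9, p4=5, p5=3, p6=4) → (p0=3, p1=0, p2=0, p3=9, p4=4, p5=6, p6=4)

YES — reachable via ⟨β, β, γ, δ, ζ⟩ (5 firings)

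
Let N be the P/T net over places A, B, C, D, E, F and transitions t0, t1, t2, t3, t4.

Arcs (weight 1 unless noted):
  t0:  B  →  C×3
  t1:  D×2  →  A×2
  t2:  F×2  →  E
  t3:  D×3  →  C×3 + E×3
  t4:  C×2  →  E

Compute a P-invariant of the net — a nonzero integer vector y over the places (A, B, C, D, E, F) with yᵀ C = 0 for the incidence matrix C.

y = (A:3, B:3, C:1, D:3, E:2, F:1)

Incidence matrix C (rows=places, cols=transitions):
       t0   t1   t2   t3   t4
    A   0    2    0    0    0
    B  -1    0    0    0    0
    C   3    0    0    3   -2
    D   0   -2    0   -3    0
    E   0    0    1    3    1
    F   0    0   -2    0    0

Candidate y = [3, 3, 1, 3, 2, 1]; check y·C column-wise:
  col t0: 3·0 + 3·-1 + 1·3 + 3·0 + 2·0 + 1·0 = 0
  col t1: 3·2 + 3·0 + 1·0 + 3·-2 + 2·0 + 1·0 = 0
  col t2: 3·0 + 3·0 + 1·0 + 3·0 + 2·1 + 1·-2 = 0
  col t3: 3·0 + 3·0 + 1·3 + 3·-3 + 2·3 + 1·0 = 0
  col t4: 3·0 + 3·0 + 1·-2 + 3·0 + 2·1 + 1·0 = 0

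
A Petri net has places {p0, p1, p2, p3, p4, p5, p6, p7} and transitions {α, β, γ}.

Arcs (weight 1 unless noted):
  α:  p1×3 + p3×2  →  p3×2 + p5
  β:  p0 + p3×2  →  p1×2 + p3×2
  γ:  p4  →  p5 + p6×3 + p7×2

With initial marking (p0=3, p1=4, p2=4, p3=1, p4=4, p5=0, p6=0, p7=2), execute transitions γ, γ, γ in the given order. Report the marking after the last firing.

step 1: fire γ:  (p0=3, p1=4, p2=4, p3=1, p4=4, p5=0, p6=0, p7=2) → (p0=3, p1=4, p2=4, p3=1, p4=3, p5=1, p6=3, p7=4)
step 2: fire γ:  (p0=3, p1=4, p2=4, p3=1, p4=3, p5=1, p6=3, p7=4) → (p0=3, p1=4, p2=4, p3=1, p4=2, p5=2, p6=6, p7=6)
step 3: fire γ:  (p0=3, p1=4, p2=4, p3=1, p4=2, p5=2, p6=6, p7=6) → (p0=3, p1=4, p2=4, p3=1, p4=1, p5=3, p6=9, p7=8)

(p0=3, p1=4, p2=4, p3=1, p4=1, p5=3, p6=9, p7=8)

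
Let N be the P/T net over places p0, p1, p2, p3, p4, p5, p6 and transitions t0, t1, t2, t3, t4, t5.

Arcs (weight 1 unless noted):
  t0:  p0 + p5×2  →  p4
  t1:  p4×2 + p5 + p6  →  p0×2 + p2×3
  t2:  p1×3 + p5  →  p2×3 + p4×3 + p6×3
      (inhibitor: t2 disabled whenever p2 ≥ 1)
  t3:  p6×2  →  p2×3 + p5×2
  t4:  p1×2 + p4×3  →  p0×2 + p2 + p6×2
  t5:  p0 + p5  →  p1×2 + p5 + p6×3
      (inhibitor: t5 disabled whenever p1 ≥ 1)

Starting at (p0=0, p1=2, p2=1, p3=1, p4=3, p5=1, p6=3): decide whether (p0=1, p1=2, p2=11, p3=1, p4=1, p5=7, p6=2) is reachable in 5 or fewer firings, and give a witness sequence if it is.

NO — not reachable within 5 firings

depth 0: 1 marking
depth 1: 4 markings reached so far
depth 2: 7 markings reached so far
depth 3: 11 markings reached so far
depth 4: 14 markings reached so far
depth 5: 17 markings reached so far
target is not among the 17 markings reachable within 5 steps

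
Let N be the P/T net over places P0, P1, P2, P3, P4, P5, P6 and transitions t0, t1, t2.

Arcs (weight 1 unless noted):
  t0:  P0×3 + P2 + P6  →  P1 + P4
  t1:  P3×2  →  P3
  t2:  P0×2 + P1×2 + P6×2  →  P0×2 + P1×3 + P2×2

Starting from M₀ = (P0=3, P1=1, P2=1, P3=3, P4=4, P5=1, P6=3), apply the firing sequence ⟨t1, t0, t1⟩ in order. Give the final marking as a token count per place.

step 1: fire t1:  (P0=3, P1=1, P2=1, P3=3, P4=4, P5=1, P6=3) → (P0=3, P1=1, P2=1, P3=2, P4=4, P5=1, P6=3)
step 2: fire t0:  (P0=3, P1=1, P2=1, P3=2, P4=4, P5=1, P6=3) → (P0=0, P1=2, P2=0, P3=2, P4=5, P5=1, P6=2)
step 3: fire t1:  (P0=0, P1=2, P2=0, P3=2, P4=5, P5=1, P6=2) → (P0=0, P1=2, P2=0, P3=1, P4=5, P5=1, P6=2)

(P0=0, P1=2, P2=0, P3=1, P4=5, P5=1, P6=2)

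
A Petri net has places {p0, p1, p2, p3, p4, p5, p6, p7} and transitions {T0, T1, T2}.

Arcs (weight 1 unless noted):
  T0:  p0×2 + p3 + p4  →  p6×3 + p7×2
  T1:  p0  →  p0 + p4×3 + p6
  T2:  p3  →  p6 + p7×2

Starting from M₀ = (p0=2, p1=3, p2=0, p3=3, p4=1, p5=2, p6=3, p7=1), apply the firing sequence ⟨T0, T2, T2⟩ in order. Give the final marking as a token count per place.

step 1: fire T0:  (p0=2, p1=3, p2=0, p3=3, p4=1, p5=2, p6=3, p7=1) → (p0=0, p1=3, p2=0, p3=2, p4=0, p5=2, p6=6, p7=3)
step 2: fire T2:  (p0=0, p1=3, p2=0, p3=2, p4=0, p5=2, p6=6, p7=3) → (p0=0, p1=3, p2=0, p3=1, p4=0, p5=2, p6=7, p7=5)
step 3: fire T2:  (p0=0, p1=3, p2=0, p3=1, p4=0, p5=2, p6=7, p7=5) → (p0=0, p1=3, p2=0, p3=0, p4=0, p5=2, p6=8, p7=7)

(p0=0, p1=3, p2=0, p3=0, p4=0, p5=2, p6=8, p7=7)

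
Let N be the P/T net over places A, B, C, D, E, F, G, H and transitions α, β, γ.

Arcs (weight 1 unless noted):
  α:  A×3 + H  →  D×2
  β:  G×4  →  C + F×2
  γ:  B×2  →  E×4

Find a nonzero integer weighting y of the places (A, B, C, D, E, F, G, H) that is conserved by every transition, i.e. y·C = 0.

Incidence matrix C (rows=places, cols=transitions):
        α    β    γ
    A  -3    0    0
    B   0    0   -2
    C   0    1    0
    D   2    0    0
    E   0    0    4
    F   0    2    0
    G   0   -4    0
    H  -1    0    0

Candidate y = [2, 0, 0, 3, 0, 0, 0, 0]; check y·C column-wise:
  col α: 2·-3 + 3·2 + 0·-1 = 0
  col β: 2·0 + 0·1 + 3·0 + 0·2 + 0·-4 = 0
  col γ: 2·0 + 0·-2 + 3·0 + 0·4 = 0

y = (A:2, B:0, C:0, D:3, E:0, F:0, G:0, H:0)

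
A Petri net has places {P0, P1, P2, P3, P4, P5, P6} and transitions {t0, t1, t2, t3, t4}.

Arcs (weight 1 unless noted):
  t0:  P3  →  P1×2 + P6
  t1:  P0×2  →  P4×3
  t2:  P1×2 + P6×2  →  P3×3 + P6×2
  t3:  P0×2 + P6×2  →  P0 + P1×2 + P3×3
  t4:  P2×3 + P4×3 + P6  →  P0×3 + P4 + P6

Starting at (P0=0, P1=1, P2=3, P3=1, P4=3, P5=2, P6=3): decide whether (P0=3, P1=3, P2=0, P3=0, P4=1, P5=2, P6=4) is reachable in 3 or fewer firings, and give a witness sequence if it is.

YES — reachable via ⟨t0, t4⟩ (2 firings)

step 1: fire t0:  (P0=0, P1=1, P2=3, P3=1, P4=3, P5=2, P6=3) → (P0=0, P1=3, P2=3, P3=0, P4=3, P5=2, P6=4)
step 2: fire t4:  (P0=0, P1=3, P2=3, P3=0, P4=3, P5=2, P6=4) → (P0=3, P1=3, P2=0, P3=0, P4=1, P5=2, P6=4)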